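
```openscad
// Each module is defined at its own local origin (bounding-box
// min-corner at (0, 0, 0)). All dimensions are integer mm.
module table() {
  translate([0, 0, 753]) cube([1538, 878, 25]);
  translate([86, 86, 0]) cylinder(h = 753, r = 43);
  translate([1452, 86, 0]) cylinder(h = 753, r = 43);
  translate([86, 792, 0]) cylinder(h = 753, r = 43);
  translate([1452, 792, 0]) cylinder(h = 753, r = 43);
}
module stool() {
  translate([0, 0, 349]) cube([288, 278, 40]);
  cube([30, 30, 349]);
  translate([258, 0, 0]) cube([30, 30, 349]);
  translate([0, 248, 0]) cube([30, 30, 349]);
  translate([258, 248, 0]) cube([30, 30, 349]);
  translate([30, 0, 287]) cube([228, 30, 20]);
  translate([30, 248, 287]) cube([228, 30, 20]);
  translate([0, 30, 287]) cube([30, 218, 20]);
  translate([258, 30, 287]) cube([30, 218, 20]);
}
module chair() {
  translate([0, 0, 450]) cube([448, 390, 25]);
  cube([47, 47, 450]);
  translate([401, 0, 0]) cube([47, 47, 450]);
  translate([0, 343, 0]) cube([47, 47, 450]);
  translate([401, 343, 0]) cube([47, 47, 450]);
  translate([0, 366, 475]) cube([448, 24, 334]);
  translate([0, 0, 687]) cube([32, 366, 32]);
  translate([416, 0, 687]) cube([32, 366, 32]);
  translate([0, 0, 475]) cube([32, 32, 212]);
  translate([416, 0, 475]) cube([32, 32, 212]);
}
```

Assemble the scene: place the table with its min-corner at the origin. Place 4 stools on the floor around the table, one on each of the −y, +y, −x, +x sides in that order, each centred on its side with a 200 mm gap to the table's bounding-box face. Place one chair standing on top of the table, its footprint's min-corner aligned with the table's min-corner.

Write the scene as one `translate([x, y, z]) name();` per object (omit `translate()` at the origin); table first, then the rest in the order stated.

table();
translate([625, -478, 0]) stool();
translate([625, 1078, 0]) stool();
translate([-488, 300, 0]) stool();
translate([1738, 300, 0]) stool();
translate([0, 0, 778]) chair();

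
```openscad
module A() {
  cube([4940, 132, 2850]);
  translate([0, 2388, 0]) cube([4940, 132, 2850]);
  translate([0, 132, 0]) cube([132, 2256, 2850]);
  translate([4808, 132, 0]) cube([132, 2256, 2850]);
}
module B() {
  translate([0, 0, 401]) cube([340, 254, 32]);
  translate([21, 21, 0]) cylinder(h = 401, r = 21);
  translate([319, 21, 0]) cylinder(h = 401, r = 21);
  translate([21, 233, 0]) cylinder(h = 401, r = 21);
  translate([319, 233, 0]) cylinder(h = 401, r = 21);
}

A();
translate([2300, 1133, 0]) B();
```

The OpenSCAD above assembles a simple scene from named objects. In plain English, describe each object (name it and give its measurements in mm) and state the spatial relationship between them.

A is a box-shaped house frame (walls only): outside footprint 4940×2520 mm, wall height 2850 mm, wall thickness 132 mm. The two y-facing walls run the full x-width; the two x-facing walls fit between the inner faces of the y-facing walls.

B is a simple wooden stool: a rectangular seat 340 mm (x) by 254 mm (y), 32 mm thick, top face at z = 433 mm, on four round legs, each 42 mm in diameter. The legs rest on z = 0, each leg's axis is inset half a diameter from the nearest pair of seat edges (so the leg's bounding box is flush with the corner).

The stool sits inside the house frame, centred.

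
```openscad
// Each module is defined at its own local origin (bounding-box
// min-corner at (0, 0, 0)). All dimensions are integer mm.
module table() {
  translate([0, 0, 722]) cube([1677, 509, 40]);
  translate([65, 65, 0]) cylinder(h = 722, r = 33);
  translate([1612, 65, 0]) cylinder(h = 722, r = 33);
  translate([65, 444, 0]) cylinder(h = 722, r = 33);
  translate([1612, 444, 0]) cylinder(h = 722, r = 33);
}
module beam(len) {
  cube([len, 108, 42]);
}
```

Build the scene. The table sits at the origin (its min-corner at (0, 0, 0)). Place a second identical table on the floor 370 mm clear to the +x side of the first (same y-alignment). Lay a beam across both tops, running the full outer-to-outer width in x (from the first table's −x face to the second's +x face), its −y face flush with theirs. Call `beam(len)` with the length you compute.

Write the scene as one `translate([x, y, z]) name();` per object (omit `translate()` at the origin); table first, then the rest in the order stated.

table();
translate([2047, 0, 0]) table();
translate([0, 0, 762]) beam(3724);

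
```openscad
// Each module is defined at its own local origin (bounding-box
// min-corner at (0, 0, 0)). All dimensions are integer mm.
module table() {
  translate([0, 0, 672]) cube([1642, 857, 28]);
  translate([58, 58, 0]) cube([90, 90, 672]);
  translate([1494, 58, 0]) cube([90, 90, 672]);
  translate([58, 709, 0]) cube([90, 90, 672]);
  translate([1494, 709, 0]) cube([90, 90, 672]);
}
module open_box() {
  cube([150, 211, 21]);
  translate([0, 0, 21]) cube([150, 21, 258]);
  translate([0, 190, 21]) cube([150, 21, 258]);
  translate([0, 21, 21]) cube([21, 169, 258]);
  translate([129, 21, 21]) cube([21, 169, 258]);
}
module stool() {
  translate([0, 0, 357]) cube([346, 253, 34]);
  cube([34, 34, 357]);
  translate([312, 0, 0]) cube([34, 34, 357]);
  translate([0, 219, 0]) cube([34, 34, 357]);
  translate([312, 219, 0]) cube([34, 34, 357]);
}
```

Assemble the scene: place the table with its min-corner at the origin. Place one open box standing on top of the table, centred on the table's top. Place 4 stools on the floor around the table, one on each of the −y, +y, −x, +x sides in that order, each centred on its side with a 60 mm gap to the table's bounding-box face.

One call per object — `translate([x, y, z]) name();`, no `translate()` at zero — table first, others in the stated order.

table();
translate([746, 323, 700]) open_box();
translate([648, -313, 0]) stool();
translate([648, 917, 0]) stool();
translate([-406, 302, 0]) stool();
translate([1702, 302, 0]) stool();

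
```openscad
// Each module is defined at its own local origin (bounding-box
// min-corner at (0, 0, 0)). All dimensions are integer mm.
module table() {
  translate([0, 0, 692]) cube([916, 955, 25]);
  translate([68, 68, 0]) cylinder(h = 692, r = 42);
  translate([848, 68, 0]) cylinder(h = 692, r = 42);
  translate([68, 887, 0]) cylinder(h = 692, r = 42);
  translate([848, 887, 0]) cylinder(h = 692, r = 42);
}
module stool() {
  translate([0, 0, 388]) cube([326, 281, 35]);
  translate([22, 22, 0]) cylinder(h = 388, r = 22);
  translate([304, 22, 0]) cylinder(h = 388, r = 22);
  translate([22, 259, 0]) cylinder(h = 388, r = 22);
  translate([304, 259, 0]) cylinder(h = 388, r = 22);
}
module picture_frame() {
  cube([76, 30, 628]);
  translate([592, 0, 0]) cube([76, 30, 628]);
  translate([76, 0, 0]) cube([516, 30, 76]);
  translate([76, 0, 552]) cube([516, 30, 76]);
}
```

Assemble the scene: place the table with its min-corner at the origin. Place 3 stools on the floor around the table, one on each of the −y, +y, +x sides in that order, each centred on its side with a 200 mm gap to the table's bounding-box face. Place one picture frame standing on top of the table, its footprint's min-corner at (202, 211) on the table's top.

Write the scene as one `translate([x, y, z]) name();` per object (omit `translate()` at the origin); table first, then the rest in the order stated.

table();
translate([295, -481, 0]) stool();
translate([295, 1155, 0]) stool();
translate([1116, 337, 0]) stool();
translate([202, 211, 717]) picture_frame();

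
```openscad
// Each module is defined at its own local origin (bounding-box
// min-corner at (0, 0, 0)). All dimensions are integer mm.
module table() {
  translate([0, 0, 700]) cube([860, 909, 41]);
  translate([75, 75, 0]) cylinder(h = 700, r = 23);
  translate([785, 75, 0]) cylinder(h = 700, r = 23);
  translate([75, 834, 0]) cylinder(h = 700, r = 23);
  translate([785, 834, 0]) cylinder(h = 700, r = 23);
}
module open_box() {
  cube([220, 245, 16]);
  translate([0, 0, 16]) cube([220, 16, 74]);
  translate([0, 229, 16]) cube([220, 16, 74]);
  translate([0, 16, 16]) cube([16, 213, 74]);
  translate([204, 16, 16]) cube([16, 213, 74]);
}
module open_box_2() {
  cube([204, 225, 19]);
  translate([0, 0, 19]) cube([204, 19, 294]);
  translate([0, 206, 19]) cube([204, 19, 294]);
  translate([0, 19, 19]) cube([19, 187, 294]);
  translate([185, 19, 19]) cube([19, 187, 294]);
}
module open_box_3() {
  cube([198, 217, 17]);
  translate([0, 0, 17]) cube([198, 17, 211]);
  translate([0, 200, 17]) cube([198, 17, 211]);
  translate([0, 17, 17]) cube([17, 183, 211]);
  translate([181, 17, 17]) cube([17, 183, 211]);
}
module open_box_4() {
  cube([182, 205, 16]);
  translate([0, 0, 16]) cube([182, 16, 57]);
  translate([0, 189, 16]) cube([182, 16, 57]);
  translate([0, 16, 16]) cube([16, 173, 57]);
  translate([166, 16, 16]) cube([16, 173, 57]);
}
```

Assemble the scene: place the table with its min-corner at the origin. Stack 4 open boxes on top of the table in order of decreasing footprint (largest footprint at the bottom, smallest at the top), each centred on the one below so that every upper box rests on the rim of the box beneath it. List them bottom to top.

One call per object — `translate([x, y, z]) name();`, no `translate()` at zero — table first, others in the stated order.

table();
translate([320, 332, 741]) open_box();
translate([328, 342, 831]) open_box_2();
translate([331, 346, 1144]) open_box_3();
translate([339, 352, 1372]) open_box_4();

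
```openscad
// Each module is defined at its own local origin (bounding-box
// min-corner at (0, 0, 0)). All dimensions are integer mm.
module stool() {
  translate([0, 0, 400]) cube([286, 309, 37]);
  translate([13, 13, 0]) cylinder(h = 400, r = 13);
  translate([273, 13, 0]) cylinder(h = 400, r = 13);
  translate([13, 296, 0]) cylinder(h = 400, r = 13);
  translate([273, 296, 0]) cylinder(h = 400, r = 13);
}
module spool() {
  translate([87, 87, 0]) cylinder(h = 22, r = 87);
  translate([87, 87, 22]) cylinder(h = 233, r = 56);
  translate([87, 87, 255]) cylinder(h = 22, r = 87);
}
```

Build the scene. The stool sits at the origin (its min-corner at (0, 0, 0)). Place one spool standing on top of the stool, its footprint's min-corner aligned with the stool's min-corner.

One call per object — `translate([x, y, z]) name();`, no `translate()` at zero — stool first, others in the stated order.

stool();
translate([0, 0, 437]) spool();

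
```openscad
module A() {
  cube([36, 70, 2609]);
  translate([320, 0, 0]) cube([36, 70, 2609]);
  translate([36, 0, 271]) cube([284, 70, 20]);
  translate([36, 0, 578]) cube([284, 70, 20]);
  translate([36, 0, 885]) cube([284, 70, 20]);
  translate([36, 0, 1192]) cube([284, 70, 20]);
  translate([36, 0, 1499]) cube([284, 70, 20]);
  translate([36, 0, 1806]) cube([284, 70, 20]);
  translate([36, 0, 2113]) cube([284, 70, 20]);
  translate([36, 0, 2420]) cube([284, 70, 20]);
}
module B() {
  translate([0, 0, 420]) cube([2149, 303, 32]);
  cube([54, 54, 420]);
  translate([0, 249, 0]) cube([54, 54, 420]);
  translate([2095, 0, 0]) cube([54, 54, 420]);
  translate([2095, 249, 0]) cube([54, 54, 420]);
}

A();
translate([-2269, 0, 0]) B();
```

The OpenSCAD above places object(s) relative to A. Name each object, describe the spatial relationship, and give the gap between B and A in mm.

A is a ladder. B is a bench. The bench is on the floor beside the ladder on its −x side. The gap between the bench and the ladder is 120 mm.

The bench's nearest face is 120 mm from the ladder's −x face.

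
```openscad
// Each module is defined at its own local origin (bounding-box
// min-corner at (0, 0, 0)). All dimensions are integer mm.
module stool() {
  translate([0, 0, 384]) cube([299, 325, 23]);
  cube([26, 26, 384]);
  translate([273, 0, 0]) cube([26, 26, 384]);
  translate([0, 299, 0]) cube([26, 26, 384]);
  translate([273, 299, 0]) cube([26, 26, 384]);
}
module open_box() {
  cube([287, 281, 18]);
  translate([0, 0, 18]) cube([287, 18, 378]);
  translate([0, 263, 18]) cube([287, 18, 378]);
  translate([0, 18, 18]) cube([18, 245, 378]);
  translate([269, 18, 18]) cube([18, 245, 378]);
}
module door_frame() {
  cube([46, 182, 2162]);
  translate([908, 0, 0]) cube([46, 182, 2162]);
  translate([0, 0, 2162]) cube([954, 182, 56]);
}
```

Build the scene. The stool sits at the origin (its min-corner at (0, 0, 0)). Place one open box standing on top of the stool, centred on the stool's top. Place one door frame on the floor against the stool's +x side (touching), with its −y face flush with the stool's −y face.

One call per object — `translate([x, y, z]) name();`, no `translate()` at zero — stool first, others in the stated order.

stool();
translate([6, 22, 407]) open_box();
translate([299, 0, 0]) door_frame();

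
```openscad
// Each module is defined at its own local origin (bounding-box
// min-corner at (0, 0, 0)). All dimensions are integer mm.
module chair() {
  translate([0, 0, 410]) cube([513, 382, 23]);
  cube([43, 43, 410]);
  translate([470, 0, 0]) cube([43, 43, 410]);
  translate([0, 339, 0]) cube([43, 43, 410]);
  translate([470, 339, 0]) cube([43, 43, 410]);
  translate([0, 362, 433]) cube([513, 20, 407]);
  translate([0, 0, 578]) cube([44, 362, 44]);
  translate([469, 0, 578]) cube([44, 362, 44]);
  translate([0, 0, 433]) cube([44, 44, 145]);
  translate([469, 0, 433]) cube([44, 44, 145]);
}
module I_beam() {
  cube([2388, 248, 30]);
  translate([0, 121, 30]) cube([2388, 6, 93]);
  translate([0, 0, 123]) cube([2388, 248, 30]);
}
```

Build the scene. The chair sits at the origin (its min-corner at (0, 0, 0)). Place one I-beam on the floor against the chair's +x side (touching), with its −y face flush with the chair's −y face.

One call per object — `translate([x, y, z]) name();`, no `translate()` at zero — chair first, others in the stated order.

chair();
translate([513, 0, 0]) I_beam();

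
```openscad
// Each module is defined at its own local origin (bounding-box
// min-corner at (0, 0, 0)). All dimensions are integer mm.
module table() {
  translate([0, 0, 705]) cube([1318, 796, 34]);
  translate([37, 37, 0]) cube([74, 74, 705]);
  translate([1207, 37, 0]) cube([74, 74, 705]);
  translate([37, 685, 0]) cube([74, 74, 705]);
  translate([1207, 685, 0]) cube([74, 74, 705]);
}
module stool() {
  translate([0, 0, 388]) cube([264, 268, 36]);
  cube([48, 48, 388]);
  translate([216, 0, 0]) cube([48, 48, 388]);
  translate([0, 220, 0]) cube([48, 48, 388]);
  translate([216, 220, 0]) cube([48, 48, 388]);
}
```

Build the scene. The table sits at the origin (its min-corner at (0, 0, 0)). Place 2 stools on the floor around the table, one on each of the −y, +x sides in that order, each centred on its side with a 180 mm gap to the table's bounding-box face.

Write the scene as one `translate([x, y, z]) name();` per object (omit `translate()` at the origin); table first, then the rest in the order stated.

table();
translate([527, -448, 0]) stool();
translate([1498, 264, 0]) stool();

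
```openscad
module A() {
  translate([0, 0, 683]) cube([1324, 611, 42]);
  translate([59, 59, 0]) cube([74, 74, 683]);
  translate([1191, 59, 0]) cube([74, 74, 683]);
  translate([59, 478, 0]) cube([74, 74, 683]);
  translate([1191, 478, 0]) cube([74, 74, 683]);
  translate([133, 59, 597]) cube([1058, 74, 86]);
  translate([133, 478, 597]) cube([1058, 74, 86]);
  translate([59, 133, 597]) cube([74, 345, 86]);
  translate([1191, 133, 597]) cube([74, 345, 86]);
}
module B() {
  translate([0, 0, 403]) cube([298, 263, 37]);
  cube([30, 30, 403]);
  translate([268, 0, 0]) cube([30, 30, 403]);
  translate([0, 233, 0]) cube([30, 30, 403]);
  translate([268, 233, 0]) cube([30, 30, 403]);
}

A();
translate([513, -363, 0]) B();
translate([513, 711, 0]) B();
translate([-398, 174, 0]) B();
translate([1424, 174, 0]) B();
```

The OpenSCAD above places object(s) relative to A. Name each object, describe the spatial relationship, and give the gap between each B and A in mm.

Each stool's nearest face is 100 mm from the table's bounding box.

A is a table. B is a stool. Four stools sit around the table at the −y, +y, −x, +x sides. The gap between each stool and the table is 100 mm.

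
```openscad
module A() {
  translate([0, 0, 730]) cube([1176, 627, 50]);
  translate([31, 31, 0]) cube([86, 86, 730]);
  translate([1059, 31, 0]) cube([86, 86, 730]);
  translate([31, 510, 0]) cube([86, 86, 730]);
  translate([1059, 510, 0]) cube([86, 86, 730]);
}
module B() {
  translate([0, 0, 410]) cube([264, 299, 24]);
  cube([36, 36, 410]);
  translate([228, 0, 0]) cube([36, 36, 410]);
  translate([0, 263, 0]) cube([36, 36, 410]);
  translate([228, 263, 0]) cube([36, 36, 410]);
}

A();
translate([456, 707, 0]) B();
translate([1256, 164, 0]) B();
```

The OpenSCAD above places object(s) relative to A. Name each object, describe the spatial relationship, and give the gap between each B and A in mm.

A is a table. B is a stool. Two stools sit around the table at the +y, +x sides. The gap between each stool and the table is 80 mm.

Each stool's nearest face is 80 mm from the table's bounding box.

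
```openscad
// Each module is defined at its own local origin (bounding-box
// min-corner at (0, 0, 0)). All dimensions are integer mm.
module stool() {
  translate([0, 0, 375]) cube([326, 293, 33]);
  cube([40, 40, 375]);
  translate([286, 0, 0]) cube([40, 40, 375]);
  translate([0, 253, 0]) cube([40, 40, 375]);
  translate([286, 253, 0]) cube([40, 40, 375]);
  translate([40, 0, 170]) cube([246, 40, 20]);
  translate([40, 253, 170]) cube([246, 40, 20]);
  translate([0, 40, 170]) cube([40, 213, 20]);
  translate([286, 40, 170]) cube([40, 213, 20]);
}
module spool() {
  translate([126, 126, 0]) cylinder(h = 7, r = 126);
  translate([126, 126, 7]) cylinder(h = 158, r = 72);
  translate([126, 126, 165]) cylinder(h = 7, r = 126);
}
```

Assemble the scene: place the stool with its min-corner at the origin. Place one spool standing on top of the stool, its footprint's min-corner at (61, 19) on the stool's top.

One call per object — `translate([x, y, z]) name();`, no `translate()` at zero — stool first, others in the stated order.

stool();
translate([61, 19, 408]) spool();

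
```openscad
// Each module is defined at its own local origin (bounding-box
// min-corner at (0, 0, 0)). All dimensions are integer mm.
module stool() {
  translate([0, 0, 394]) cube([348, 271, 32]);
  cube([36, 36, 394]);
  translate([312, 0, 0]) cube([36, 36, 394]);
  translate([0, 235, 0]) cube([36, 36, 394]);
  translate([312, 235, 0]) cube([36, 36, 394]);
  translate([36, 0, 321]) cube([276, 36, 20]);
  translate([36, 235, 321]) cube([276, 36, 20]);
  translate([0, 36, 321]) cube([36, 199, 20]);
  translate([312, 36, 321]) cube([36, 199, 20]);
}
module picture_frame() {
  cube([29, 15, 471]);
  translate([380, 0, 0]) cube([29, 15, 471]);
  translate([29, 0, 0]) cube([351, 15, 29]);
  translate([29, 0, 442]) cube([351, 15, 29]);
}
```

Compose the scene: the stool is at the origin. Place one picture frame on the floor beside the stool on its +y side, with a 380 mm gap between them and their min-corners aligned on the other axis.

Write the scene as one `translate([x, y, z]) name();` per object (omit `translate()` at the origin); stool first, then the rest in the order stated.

stool();
translate([0, 651, 0]) picture_frame();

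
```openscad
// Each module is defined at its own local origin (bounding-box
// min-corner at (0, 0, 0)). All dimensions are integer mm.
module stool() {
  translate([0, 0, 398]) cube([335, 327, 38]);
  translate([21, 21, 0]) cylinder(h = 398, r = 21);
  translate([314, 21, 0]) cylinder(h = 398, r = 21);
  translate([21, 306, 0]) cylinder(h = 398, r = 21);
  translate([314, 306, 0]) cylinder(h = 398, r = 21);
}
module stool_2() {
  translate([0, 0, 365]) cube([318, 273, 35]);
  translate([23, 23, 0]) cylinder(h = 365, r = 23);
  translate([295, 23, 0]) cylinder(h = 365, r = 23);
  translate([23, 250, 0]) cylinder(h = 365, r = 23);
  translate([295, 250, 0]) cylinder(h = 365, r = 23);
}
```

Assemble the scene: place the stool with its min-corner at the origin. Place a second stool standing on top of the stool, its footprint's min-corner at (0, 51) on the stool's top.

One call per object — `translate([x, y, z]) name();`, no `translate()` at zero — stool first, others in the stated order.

stool();
translate([0, 51, 436]) stool_2();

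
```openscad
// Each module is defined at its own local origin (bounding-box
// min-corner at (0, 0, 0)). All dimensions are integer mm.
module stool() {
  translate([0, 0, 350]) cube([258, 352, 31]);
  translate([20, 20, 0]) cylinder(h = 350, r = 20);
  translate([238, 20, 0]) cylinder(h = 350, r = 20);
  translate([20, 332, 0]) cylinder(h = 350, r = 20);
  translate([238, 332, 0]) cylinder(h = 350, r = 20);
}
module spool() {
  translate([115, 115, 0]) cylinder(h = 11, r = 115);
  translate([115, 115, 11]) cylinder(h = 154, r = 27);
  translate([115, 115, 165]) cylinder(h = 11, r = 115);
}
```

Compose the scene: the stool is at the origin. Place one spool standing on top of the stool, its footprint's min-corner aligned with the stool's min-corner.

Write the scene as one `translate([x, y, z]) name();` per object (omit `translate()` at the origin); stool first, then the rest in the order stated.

stool();
translate([0, 0, 381]) spool();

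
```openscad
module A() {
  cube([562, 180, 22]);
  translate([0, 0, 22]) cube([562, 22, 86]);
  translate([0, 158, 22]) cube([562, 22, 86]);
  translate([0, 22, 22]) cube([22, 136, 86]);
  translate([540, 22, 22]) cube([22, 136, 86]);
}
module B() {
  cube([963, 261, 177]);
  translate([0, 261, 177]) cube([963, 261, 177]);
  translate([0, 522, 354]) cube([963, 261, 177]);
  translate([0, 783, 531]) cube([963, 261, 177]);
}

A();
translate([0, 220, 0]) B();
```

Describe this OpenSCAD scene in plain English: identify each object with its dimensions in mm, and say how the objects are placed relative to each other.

A is an open storage box with external size 562×180×108 mm and wall thickness 22 mm (the base is also 22 mm thick). The base covers the whole footprint; the four walls stand on the base, with the y-facing walls full-width and the x-facing walls fitting between their inner faces.

B is a straight staircase of 4 solid steps. Each step is 963 mm wide (x), 261 mm deep (y, the going) and 177 mm tall (the rise). The first step rests on the floor; each subsequent step sits one going further in +y and one rise higher in +z, directly behind and above the previous step with no overlap.

The staircase is on the floor beside the open box on its +y side.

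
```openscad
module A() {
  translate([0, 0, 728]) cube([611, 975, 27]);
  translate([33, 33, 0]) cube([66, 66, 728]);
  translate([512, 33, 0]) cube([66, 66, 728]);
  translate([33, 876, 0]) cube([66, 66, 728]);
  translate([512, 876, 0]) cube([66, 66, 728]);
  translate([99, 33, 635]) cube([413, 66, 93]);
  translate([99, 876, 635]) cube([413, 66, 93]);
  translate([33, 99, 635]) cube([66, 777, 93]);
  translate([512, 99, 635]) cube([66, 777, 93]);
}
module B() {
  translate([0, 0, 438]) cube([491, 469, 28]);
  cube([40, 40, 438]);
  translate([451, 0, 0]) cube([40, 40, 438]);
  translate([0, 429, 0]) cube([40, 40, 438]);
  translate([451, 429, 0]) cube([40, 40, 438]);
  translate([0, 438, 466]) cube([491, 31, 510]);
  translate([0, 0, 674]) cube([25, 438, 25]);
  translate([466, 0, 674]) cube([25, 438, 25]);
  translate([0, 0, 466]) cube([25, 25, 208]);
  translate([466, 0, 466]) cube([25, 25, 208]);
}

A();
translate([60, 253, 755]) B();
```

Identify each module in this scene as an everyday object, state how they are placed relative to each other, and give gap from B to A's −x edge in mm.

A is a table. B is a chair. The chair is on top of the table, centred. The gap from the chair to the table's −x edge is 60 mm.

The chair's min-x is at 60; the table's min-x is 0; gap = 60 mm.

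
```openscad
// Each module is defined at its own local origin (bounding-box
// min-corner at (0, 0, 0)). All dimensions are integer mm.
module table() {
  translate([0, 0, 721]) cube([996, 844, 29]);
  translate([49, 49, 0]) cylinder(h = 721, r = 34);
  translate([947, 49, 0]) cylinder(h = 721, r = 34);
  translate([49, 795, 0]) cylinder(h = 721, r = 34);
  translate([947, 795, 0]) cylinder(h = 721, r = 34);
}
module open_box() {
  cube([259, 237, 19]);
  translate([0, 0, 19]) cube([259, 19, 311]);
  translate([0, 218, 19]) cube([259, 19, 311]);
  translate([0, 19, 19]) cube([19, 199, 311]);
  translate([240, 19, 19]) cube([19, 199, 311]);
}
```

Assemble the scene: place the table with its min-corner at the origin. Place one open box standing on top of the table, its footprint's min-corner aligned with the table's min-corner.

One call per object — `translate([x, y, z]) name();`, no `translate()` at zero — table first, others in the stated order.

table();
translate([0, 0, 750]) open_box();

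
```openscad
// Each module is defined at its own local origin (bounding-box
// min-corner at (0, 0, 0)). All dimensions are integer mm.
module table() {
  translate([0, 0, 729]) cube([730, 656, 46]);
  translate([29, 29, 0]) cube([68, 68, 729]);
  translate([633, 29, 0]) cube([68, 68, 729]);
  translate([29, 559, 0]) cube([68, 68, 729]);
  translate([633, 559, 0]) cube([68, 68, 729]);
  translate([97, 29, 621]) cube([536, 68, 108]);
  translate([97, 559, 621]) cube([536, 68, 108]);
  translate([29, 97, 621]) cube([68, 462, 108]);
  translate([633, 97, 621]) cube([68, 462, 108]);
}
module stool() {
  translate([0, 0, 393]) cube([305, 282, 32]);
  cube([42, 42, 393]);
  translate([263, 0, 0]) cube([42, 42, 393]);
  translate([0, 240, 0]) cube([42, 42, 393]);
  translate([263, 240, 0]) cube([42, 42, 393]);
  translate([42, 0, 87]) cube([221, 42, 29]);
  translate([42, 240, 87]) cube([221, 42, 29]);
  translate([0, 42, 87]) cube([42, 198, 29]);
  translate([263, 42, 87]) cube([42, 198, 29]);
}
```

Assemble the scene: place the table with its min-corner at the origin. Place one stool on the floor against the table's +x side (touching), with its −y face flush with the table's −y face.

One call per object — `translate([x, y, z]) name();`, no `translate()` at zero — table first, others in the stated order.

table();
translate([730, 0, 0]) stool();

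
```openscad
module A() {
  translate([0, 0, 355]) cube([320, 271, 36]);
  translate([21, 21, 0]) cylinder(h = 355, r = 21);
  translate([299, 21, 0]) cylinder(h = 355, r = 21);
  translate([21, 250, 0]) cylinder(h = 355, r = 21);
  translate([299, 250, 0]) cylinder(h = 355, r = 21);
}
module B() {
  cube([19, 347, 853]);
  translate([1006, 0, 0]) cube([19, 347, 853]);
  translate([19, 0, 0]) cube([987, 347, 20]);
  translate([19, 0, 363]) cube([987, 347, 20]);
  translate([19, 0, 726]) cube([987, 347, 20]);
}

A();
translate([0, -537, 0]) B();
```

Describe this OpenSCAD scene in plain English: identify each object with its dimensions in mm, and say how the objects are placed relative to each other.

A is a simple wooden stool: a rectangular seat 320 mm (x) by 271 mm (y), 36 mm thick, top face at z = 391 mm, on four round legs, each 42 mm in diameter. The legs rest on z = 0, each leg's axis is inset half a diameter from the nearest pair of seat edges (so the leg's bounding box is flush with the corner).

B is an open bookshelf. Two side panels, each 19 mm thick, 347 mm deep and 853 mm tall, stand 1025 mm apart (outside-to-outside). Between them sit 3 shelves, each 20 mm thick and 347 mm deep, spanning the full gap between the sides. The bottom shelf rests on the floor (its underside at z = 0) and the clear gap between one shelf's top and the next shelf's underside is 343 mm.

The bookshelf is on the floor beside the stool on its −y side.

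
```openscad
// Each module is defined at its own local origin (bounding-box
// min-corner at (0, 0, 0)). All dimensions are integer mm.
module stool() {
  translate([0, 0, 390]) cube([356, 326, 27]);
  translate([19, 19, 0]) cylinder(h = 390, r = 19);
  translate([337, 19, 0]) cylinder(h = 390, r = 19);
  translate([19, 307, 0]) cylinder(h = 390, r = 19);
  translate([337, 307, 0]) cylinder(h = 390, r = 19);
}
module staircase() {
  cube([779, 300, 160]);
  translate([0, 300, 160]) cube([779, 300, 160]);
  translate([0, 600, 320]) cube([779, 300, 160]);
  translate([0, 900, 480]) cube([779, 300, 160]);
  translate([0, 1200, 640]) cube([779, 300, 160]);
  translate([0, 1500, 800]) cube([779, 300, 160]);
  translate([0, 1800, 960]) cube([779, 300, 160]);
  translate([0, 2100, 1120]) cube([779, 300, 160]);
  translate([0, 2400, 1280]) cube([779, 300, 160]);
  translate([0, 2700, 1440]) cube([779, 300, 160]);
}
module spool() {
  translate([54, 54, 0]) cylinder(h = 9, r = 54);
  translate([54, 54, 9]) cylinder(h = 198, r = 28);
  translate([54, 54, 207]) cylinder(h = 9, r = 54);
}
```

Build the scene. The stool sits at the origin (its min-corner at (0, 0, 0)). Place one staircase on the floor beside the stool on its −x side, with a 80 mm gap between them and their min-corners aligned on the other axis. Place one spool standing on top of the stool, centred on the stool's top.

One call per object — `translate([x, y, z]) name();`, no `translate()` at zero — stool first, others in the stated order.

stool();
translate([-859, 0, 0]) staircase();
translate([124, 109, 417]) spool();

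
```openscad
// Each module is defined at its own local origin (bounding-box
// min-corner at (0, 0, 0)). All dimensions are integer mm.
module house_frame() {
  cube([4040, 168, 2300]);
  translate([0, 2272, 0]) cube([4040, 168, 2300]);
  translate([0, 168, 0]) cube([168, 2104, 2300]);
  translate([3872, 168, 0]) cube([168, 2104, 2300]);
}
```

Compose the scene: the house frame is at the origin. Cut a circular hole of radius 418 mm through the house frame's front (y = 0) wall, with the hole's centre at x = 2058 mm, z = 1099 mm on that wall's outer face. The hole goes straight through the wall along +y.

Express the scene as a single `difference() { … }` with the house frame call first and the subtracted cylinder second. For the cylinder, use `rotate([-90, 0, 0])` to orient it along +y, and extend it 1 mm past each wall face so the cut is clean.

difference() {
  house_frame();
  translate([2058, -1, 1099]) rotate([-90, 0, 0]) cylinder(h = 170, r = 418);
}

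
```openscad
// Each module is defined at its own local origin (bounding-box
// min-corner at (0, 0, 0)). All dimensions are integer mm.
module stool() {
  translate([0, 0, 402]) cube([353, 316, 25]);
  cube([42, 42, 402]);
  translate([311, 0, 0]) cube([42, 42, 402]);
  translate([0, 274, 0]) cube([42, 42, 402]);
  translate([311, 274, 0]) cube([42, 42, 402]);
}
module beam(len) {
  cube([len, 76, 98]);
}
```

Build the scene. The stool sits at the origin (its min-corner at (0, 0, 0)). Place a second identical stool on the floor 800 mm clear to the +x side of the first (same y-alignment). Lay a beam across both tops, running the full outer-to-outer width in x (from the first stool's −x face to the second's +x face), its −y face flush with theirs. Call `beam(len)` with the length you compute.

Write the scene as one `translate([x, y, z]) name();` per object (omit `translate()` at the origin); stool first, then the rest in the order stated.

stool();
translate([1153, 0, 0]) stool();
translate([0, 0, 427]) beam(1506);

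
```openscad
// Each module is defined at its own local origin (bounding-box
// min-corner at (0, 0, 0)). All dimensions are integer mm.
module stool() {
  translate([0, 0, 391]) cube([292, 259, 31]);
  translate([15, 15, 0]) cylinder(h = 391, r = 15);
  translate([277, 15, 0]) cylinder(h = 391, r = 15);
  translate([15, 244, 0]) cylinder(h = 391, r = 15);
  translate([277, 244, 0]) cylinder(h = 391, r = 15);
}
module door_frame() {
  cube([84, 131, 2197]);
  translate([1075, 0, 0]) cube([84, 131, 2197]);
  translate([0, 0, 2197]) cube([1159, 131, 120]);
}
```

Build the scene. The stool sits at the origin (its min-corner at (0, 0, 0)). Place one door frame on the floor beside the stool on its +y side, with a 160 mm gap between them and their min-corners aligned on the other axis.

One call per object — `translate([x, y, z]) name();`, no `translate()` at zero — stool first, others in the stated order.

stool();
translate([0, 419, 0]) door_frame();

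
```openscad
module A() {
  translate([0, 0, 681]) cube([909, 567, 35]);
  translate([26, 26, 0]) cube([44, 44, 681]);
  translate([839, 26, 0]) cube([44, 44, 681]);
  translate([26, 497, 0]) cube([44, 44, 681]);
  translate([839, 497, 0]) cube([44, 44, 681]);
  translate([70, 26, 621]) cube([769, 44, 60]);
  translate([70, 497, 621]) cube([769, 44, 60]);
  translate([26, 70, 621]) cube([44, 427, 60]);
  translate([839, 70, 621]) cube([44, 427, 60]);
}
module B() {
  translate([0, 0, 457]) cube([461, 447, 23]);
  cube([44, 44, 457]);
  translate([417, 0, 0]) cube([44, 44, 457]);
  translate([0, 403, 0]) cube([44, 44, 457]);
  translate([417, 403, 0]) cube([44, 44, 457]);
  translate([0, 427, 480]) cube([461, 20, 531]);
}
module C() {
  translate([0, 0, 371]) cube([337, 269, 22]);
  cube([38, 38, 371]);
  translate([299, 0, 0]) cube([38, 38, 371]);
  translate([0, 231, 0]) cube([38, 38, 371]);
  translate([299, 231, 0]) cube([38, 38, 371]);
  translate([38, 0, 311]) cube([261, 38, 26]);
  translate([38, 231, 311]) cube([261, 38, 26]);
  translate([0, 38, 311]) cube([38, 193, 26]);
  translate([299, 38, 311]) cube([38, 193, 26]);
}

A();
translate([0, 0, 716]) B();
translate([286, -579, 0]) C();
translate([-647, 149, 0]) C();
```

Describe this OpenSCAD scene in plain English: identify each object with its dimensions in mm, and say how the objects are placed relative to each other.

A is a table with a 909×567 mm rectangular top, 35 mm thick, top surface at z = 716 mm, supported by four 44×44 mm square legs, each inset 26 mm from the nearest pair of top edges, running from the floor. Four apron rails, 44 mm thick and 60 mm tall, run between adjacent legs with their top edges flush with the underside of the top and their outer faces flush with the legs' outer faces.

B is a chair. The seat is a 461×447×23 mm slab with its top at z = 480 mm, on four 44×44 mm corner legs (flush with the seat edges, standing on z = 0). A flat backrest 20 mm thick, 531 mm tall, spans the full seat width and rises from the seat top along its +y edge, rear face flush with the rear of the seat.

C is a four-legged stool. The seat is 337×269 mm, 22 mm thick, top at z = 393 mm. It stands on four square legs, each 38×38 mm in cross-section, from z = 0 to the seat underside, each flush with a corner of the seat. Four stretchers, 38 mm wide and 26 mm tall, connect adjacent legs with their undersides at z = 311 mm, each running between the inner faces of the legs it joins and aligned with the legs' outer faces on the other axis.

The chair is on top of the table. Two stools sit around the table at the −y, −x sides.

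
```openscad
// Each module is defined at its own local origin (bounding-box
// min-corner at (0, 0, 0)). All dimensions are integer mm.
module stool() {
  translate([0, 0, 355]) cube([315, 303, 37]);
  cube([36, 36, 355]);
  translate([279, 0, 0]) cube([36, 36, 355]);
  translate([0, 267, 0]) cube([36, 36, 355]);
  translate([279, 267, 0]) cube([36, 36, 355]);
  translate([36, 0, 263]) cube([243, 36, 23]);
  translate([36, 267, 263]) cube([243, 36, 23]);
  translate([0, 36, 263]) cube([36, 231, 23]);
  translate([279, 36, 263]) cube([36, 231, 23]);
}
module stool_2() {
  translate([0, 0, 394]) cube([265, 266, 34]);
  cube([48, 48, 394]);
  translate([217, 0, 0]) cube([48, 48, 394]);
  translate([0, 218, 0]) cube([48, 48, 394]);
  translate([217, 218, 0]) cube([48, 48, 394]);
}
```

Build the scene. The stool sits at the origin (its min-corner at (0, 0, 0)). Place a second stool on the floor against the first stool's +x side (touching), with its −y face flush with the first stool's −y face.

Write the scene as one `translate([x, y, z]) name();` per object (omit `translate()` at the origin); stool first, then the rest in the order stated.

stool();
translate([315, 0, 0]) stool_2();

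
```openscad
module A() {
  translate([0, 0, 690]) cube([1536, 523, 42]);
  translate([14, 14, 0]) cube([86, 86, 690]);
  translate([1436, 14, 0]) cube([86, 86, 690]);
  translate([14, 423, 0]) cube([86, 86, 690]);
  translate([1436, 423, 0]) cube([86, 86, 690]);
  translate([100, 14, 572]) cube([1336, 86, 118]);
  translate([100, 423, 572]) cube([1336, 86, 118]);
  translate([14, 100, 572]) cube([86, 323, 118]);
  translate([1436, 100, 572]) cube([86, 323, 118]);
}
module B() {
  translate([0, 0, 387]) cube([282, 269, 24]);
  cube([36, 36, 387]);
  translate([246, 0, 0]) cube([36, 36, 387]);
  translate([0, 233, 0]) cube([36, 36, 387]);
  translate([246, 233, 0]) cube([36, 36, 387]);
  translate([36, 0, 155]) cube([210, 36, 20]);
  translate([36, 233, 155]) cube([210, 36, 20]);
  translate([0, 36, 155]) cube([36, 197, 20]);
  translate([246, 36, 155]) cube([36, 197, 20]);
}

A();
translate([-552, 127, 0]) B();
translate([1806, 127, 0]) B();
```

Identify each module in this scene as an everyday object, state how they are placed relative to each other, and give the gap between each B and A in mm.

A is a table. B is a stool. Two stools sit around the table at the −x, +x sides. The gap between each stool and the table is 270 mm.

Each stool's nearest face is 270 mm from the table's bounding box.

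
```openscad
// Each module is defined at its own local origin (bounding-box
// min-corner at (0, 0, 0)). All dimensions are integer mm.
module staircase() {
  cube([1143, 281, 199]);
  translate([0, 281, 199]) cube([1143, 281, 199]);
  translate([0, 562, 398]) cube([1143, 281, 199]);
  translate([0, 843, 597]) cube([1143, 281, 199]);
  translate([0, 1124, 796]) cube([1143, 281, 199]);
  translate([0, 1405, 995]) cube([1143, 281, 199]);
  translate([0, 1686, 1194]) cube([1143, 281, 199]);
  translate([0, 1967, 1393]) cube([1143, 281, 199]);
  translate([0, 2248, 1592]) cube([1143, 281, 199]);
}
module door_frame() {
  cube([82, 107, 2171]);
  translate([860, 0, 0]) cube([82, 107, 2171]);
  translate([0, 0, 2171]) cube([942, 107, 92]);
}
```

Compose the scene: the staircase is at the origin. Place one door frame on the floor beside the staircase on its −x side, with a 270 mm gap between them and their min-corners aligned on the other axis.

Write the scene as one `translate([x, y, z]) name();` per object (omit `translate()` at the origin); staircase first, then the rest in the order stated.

staircase();
translate([-1212, 0, 0]) door_frame();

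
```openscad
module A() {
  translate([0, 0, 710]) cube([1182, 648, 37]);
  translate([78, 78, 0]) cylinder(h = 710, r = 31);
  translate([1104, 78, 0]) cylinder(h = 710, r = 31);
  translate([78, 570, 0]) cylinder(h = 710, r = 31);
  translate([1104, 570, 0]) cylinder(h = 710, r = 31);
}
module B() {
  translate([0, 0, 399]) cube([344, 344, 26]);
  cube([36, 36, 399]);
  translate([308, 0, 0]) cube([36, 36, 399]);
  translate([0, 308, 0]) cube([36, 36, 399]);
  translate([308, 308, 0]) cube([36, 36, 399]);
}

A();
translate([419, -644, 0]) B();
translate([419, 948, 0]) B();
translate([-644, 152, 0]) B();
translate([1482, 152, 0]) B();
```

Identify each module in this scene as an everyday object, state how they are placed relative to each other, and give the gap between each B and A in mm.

A is a table. B is a stool. Four stools sit around the table at the −y, +y, −x, +x sides. The gap between each stool and the table is 300 mm.

Each stool's nearest face is 300 mm from the table's bounding box.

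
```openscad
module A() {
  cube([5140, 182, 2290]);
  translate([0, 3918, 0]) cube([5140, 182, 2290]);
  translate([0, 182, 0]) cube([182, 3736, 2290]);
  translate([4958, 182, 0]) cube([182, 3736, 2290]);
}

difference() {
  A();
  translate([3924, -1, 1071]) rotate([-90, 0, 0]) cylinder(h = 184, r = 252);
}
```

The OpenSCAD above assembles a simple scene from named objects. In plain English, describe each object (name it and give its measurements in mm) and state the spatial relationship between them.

A is the wall frame of a small rectangular building: four walls, each 2290 mm tall and 182 mm thick, enclosing a footprint 5140 mm (x) by 4100 mm (y) outside-to-outside, with no floor or roof. The front and back walls (the −y and +y sides) span the full width; the two side walls fit between them.

The house frame has a circular hole of radius 252 mm through its front wall, centred at (x = 3924, z = 1071).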